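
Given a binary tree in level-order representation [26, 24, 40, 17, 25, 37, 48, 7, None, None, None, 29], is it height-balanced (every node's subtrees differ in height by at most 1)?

Tree (level-order array): [26, 24, 40, 17, 25, 37, 48, 7, None, None, None, 29]
Definition: a tree is height-balanced if, at every node, |h(left) - h(right)| <= 1 (empty subtree has height -1).
Bottom-up per-node check:
  node 7: h_left=-1, h_right=-1, diff=0 [OK], height=0
  node 17: h_left=0, h_right=-1, diff=1 [OK], height=1
  node 25: h_left=-1, h_right=-1, diff=0 [OK], height=0
  node 24: h_left=1, h_right=0, diff=1 [OK], height=2
  node 29: h_left=-1, h_right=-1, diff=0 [OK], height=0
  node 37: h_left=0, h_right=-1, diff=1 [OK], height=1
  node 48: h_left=-1, h_right=-1, diff=0 [OK], height=0
  node 40: h_left=1, h_right=0, diff=1 [OK], height=2
  node 26: h_left=2, h_right=2, diff=0 [OK], height=3
All nodes satisfy the balance condition.
Result: Balanced


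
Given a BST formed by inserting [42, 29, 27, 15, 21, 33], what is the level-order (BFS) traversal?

Tree insertion order: [42, 29, 27, 15, 21, 33]
Tree (level-order array): [42, 29, None, 27, 33, 15, None, None, None, None, 21]
BFS from the root, enqueuing left then right child of each popped node:
  queue [42] -> pop 42, enqueue [29], visited so far: [42]
  queue [29] -> pop 29, enqueue [27, 33], visited so far: [42, 29]
  queue [27, 33] -> pop 27, enqueue [15], visited so far: [42, 29, 27]
  queue [33, 15] -> pop 33, enqueue [none], visited so far: [42, 29, 27, 33]
  queue [15] -> pop 15, enqueue [21], visited so far: [42, 29, 27, 33, 15]
  queue [21] -> pop 21, enqueue [none], visited so far: [42, 29, 27, 33, 15, 21]
Result: [42, 29, 27, 33, 15, 21]


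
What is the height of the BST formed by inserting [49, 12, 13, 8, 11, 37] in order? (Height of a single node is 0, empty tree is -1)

Insertion order: [49, 12, 13, 8, 11, 37]
Tree (level-order array): [49, 12, None, 8, 13, None, 11, None, 37]
Compute height bottom-up (empty subtree = -1):
  height(11) = 1 + max(-1, -1) = 0
  height(8) = 1 + max(-1, 0) = 1
  height(37) = 1 + max(-1, -1) = 0
  height(13) = 1 + max(-1, 0) = 1
  height(12) = 1 + max(1, 1) = 2
  height(49) = 1 + max(2, -1) = 3
Height = 3


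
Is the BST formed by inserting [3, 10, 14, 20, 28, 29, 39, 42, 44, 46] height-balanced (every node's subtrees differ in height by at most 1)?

Tree (level-order array): [3, None, 10, None, 14, None, 20, None, 28, None, 29, None, 39, None, 42, None, 44, None, 46]
Definition: a tree is height-balanced if, at every node, |h(left) - h(right)| <= 1 (empty subtree has height -1).
Bottom-up per-node check:
  node 46: h_left=-1, h_right=-1, diff=0 [OK], height=0
  node 44: h_left=-1, h_right=0, diff=1 [OK], height=1
  node 42: h_left=-1, h_right=1, diff=2 [FAIL (|-1-1|=2 > 1)], height=2
  node 39: h_left=-1, h_right=2, diff=3 [FAIL (|-1-2|=3 > 1)], height=3
  node 29: h_left=-1, h_right=3, diff=4 [FAIL (|-1-3|=4 > 1)], height=4
  node 28: h_left=-1, h_right=4, diff=5 [FAIL (|-1-4|=5 > 1)], height=5
  node 20: h_left=-1, h_right=5, diff=6 [FAIL (|-1-5|=6 > 1)], height=6
  node 14: h_left=-1, h_right=6, diff=7 [FAIL (|-1-6|=7 > 1)], height=7
  node 10: h_left=-1, h_right=7, diff=8 [FAIL (|-1-7|=8 > 1)], height=8
  node 3: h_left=-1, h_right=8, diff=9 [FAIL (|-1-8|=9 > 1)], height=9
Node 42 violates the condition: |-1 - 1| = 2 > 1.
Result: Not balanced


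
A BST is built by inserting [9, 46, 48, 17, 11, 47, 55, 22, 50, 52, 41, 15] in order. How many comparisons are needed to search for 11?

Search path for 11: 9 -> 46 -> 17 -> 11
Found: True
Comparisons: 4


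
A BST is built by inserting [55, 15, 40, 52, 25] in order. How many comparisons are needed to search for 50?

Search path for 50: 55 -> 15 -> 40 -> 52
Found: False
Comparisons: 4


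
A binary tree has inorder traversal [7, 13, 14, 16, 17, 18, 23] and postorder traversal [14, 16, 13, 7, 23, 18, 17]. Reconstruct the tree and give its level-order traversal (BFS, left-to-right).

Inorder:   [7, 13, 14, 16, 17, 18, 23]
Postorder: [14, 16, 13, 7, 23, 18, 17]
Algorithm: postorder visits root last, so walk postorder right-to-left;
each value is the root of the current inorder slice — split it at that
value, recurse on the right subtree first, then the left.
Recursive splits:
  root=17; inorder splits into left=[7, 13, 14, 16], right=[18, 23]
  root=18; inorder splits into left=[], right=[23]
  root=23; inorder splits into left=[], right=[]
  root=7; inorder splits into left=[], right=[13, 14, 16]
  root=13; inorder splits into left=[], right=[14, 16]
  root=16; inorder splits into left=[14], right=[]
  root=14; inorder splits into left=[], right=[]
Reconstructed level-order: [17, 7, 18, 13, 23, 16, 14]


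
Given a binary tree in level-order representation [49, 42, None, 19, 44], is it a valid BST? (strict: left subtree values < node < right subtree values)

Level-order array: [49, 42, None, 19, 44]
Validate using subtree bounds (lo, hi): at each node, require lo < value < hi,
then recurse left with hi=value and right with lo=value.
Preorder trace (stopping at first violation):
  at node 49 with bounds (-inf, +inf): OK
  at node 42 with bounds (-inf, 49): OK
  at node 19 with bounds (-inf, 42): OK
  at node 44 with bounds (42, 49): OK
No violation found at any node.
Result: Valid BST


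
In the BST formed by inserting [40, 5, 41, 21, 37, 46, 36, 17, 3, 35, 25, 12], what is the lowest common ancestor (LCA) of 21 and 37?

Tree insertion order: [40, 5, 41, 21, 37, 46, 36, 17, 3, 35, 25, 12]
Tree (level-order array): [40, 5, 41, 3, 21, None, 46, None, None, 17, 37, None, None, 12, None, 36, None, None, None, 35, None, 25]
In a BST, the LCA of p=21, q=37 is the first node v on the
root-to-leaf path with p <= v <= q (go left if both < v, right if both > v).
Walk from root:
  at 40: both 21 and 37 < 40, go left
  at 5: both 21 and 37 > 5, go right
  at 21: 21 <= 21 <= 37, this is the LCA
LCA = 21


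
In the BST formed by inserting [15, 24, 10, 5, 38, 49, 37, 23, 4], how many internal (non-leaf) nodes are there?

Tree built from: [15, 24, 10, 5, 38, 49, 37, 23, 4]
Tree (level-order array): [15, 10, 24, 5, None, 23, 38, 4, None, None, None, 37, 49]
Rule: An internal node has at least one child.
Per-node child counts:
  node 15: 2 child(ren)
  node 10: 1 child(ren)
  node 5: 1 child(ren)
  node 4: 0 child(ren)
  node 24: 2 child(ren)
  node 23: 0 child(ren)
  node 38: 2 child(ren)
  node 37: 0 child(ren)
  node 49: 0 child(ren)
Matching nodes: [15, 10, 5, 24, 38]
Count of internal (non-leaf) nodes: 5


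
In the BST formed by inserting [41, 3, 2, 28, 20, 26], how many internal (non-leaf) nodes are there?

Tree built from: [41, 3, 2, 28, 20, 26]
Tree (level-order array): [41, 3, None, 2, 28, None, None, 20, None, None, 26]
Rule: An internal node has at least one child.
Per-node child counts:
  node 41: 1 child(ren)
  node 3: 2 child(ren)
  node 2: 0 child(ren)
  node 28: 1 child(ren)
  node 20: 1 child(ren)
  node 26: 0 child(ren)
Matching nodes: [41, 3, 28, 20]
Count of internal (non-leaf) nodes: 4


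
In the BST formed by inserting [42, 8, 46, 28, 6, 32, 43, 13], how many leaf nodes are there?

Tree built from: [42, 8, 46, 28, 6, 32, 43, 13]
Tree (level-order array): [42, 8, 46, 6, 28, 43, None, None, None, 13, 32]
Rule: A leaf has 0 children.
Per-node child counts:
  node 42: 2 child(ren)
  node 8: 2 child(ren)
  node 6: 0 child(ren)
  node 28: 2 child(ren)
  node 13: 0 child(ren)
  node 32: 0 child(ren)
  node 46: 1 child(ren)
  node 43: 0 child(ren)
Matching nodes: [6, 13, 32, 43]
Count of leaf nodes: 4


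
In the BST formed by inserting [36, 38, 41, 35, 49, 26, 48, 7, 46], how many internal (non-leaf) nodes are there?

Tree built from: [36, 38, 41, 35, 49, 26, 48, 7, 46]
Tree (level-order array): [36, 35, 38, 26, None, None, 41, 7, None, None, 49, None, None, 48, None, 46]
Rule: An internal node has at least one child.
Per-node child counts:
  node 36: 2 child(ren)
  node 35: 1 child(ren)
  node 26: 1 child(ren)
  node 7: 0 child(ren)
  node 38: 1 child(ren)
  node 41: 1 child(ren)
  node 49: 1 child(ren)
  node 48: 1 child(ren)
  node 46: 0 child(ren)
Matching nodes: [36, 35, 26, 38, 41, 49, 48]
Count of internal (non-leaf) nodes: 7


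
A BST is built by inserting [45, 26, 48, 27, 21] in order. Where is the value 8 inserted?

Starting tree (level order): [45, 26, 48, 21, 27]
Insertion path: 45 -> 26 -> 21
Result: insert 8 as left child of 21
Final tree (level order): [45, 26, 48, 21, 27, None, None, 8]


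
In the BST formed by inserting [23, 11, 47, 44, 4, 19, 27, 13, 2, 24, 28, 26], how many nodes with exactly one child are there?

Tree built from: [23, 11, 47, 44, 4, 19, 27, 13, 2, 24, 28, 26]
Tree (level-order array): [23, 11, 47, 4, 19, 44, None, 2, None, 13, None, 27, None, None, None, None, None, 24, 28, None, 26]
Rule: These are nodes with exactly 1 non-null child.
Per-node child counts:
  node 23: 2 child(ren)
  node 11: 2 child(ren)
  node 4: 1 child(ren)
  node 2: 0 child(ren)
  node 19: 1 child(ren)
  node 13: 0 child(ren)
  node 47: 1 child(ren)
  node 44: 1 child(ren)
  node 27: 2 child(ren)
  node 24: 1 child(ren)
  node 26: 0 child(ren)
  node 28: 0 child(ren)
Matching nodes: [4, 19, 47, 44, 24]
Count of nodes with exactly one child: 5


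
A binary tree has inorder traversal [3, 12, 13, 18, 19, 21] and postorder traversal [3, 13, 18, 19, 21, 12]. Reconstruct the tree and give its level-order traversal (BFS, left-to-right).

Inorder:   [3, 12, 13, 18, 19, 21]
Postorder: [3, 13, 18, 19, 21, 12]
Algorithm: postorder visits root last, so walk postorder right-to-left;
each value is the root of the current inorder slice — split it at that
value, recurse on the right subtree first, then the left.
Recursive splits:
  root=12; inorder splits into left=[3], right=[13, 18, 19, 21]
  root=21; inorder splits into left=[13, 18, 19], right=[]
  root=19; inorder splits into left=[13, 18], right=[]
  root=18; inorder splits into left=[13], right=[]
  root=13; inorder splits into left=[], right=[]
  root=3; inorder splits into left=[], right=[]
Reconstructed level-order: [12, 3, 21, 19, 18, 13]


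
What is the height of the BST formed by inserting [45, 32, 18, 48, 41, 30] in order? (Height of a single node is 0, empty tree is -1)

Insertion order: [45, 32, 18, 48, 41, 30]
Tree (level-order array): [45, 32, 48, 18, 41, None, None, None, 30]
Compute height bottom-up (empty subtree = -1):
  height(30) = 1 + max(-1, -1) = 0
  height(18) = 1 + max(-1, 0) = 1
  height(41) = 1 + max(-1, -1) = 0
  height(32) = 1 + max(1, 0) = 2
  height(48) = 1 + max(-1, -1) = 0
  height(45) = 1 + max(2, 0) = 3
Height = 3


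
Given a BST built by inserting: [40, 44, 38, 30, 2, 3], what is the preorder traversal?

Tree insertion order: [40, 44, 38, 30, 2, 3]
Tree (level-order array): [40, 38, 44, 30, None, None, None, 2, None, None, 3]
Preorder traversal: [40, 38, 30, 2, 3, 44]


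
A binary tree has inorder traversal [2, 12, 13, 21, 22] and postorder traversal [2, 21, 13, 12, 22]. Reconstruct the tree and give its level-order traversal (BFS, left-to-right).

Inorder:   [2, 12, 13, 21, 22]
Postorder: [2, 21, 13, 12, 22]
Algorithm: postorder visits root last, so walk postorder right-to-left;
each value is the root of the current inorder slice — split it at that
value, recurse on the right subtree first, then the left.
Recursive splits:
  root=22; inorder splits into left=[2, 12, 13, 21], right=[]
  root=12; inorder splits into left=[2], right=[13, 21]
  root=13; inorder splits into left=[], right=[21]
  root=21; inorder splits into left=[], right=[]
  root=2; inorder splits into left=[], right=[]
Reconstructed level-order: [22, 12, 2, 13, 21]


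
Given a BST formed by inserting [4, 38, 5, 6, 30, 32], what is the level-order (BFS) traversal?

Tree insertion order: [4, 38, 5, 6, 30, 32]
Tree (level-order array): [4, None, 38, 5, None, None, 6, None, 30, None, 32]
BFS from the root, enqueuing left then right child of each popped node:
  queue [4] -> pop 4, enqueue [38], visited so far: [4]
  queue [38] -> pop 38, enqueue [5], visited so far: [4, 38]
  queue [5] -> pop 5, enqueue [6], visited so far: [4, 38, 5]
  queue [6] -> pop 6, enqueue [30], visited so far: [4, 38, 5, 6]
  queue [30] -> pop 30, enqueue [32], visited so far: [4, 38, 5, 6, 30]
  queue [32] -> pop 32, enqueue [none], visited so far: [4, 38, 5, 6, 30, 32]
Result: [4, 38, 5, 6, 30, 32]


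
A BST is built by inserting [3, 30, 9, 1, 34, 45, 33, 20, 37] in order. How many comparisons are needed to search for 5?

Search path for 5: 3 -> 30 -> 9
Found: False
Comparisons: 3


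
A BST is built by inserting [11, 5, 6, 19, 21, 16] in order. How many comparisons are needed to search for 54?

Search path for 54: 11 -> 19 -> 21
Found: False
Comparisons: 3


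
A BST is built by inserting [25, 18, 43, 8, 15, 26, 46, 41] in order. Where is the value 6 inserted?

Starting tree (level order): [25, 18, 43, 8, None, 26, 46, None, 15, None, 41]
Insertion path: 25 -> 18 -> 8
Result: insert 6 as left child of 8
Final tree (level order): [25, 18, 43, 8, None, 26, 46, 6, 15, None, 41]


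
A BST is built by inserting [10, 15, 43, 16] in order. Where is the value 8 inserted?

Starting tree (level order): [10, None, 15, None, 43, 16]
Insertion path: 10
Result: insert 8 as left child of 10
Final tree (level order): [10, 8, 15, None, None, None, 43, 16]


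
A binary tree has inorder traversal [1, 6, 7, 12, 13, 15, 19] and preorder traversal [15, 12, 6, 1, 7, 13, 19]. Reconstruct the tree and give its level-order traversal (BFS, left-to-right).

Inorder:  [1, 6, 7, 12, 13, 15, 19]
Preorder: [15, 12, 6, 1, 7, 13, 19]
Algorithm: preorder visits root first, so consume preorder in order;
for each root, split the current inorder slice at that value into
left-subtree inorder and right-subtree inorder, then recurse.
Recursive splits:
  root=15; inorder splits into left=[1, 6, 7, 12, 13], right=[19]
  root=12; inorder splits into left=[1, 6, 7], right=[13]
  root=6; inorder splits into left=[1], right=[7]
  root=1; inorder splits into left=[], right=[]
  root=7; inorder splits into left=[], right=[]
  root=13; inorder splits into left=[], right=[]
  root=19; inorder splits into left=[], right=[]
Reconstructed level-order: [15, 12, 19, 6, 13, 1, 7]


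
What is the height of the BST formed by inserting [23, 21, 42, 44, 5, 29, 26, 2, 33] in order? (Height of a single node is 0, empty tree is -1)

Insertion order: [23, 21, 42, 44, 5, 29, 26, 2, 33]
Tree (level-order array): [23, 21, 42, 5, None, 29, 44, 2, None, 26, 33]
Compute height bottom-up (empty subtree = -1):
  height(2) = 1 + max(-1, -1) = 0
  height(5) = 1 + max(0, -1) = 1
  height(21) = 1 + max(1, -1) = 2
  height(26) = 1 + max(-1, -1) = 0
  height(33) = 1 + max(-1, -1) = 0
  height(29) = 1 + max(0, 0) = 1
  height(44) = 1 + max(-1, -1) = 0
  height(42) = 1 + max(1, 0) = 2
  height(23) = 1 + max(2, 2) = 3
Height = 3


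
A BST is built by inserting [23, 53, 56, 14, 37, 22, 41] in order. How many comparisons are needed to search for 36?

Search path for 36: 23 -> 53 -> 37
Found: False
Comparisons: 3


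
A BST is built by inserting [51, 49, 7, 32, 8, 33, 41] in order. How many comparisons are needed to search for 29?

Search path for 29: 51 -> 49 -> 7 -> 32 -> 8
Found: False
Comparisons: 5


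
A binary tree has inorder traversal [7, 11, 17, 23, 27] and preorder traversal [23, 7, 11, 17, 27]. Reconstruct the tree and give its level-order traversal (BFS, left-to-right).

Inorder:  [7, 11, 17, 23, 27]
Preorder: [23, 7, 11, 17, 27]
Algorithm: preorder visits root first, so consume preorder in order;
for each root, split the current inorder slice at that value into
left-subtree inorder and right-subtree inorder, then recurse.
Recursive splits:
  root=23; inorder splits into left=[7, 11, 17], right=[27]
  root=7; inorder splits into left=[], right=[11, 17]
  root=11; inorder splits into left=[], right=[17]
  root=17; inorder splits into left=[], right=[]
  root=27; inorder splits into left=[], right=[]
Reconstructed level-order: [23, 7, 27, 11, 17]


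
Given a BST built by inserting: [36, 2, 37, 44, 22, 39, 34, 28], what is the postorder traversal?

Tree insertion order: [36, 2, 37, 44, 22, 39, 34, 28]
Tree (level-order array): [36, 2, 37, None, 22, None, 44, None, 34, 39, None, 28]
Postorder traversal: [28, 34, 22, 2, 39, 44, 37, 36]


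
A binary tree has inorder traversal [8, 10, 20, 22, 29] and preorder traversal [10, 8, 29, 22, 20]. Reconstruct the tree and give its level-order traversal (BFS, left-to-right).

Inorder:  [8, 10, 20, 22, 29]
Preorder: [10, 8, 29, 22, 20]
Algorithm: preorder visits root first, so consume preorder in order;
for each root, split the current inorder slice at that value into
left-subtree inorder and right-subtree inorder, then recurse.
Recursive splits:
  root=10; inorder splits into left=[8], right=[20, 22, 29]
  root=8; inorder splits into left=[], right=[]
  root=29; inorder splits into left=[20, 22], right=[]
  root=22; inorder splits into left=[20], right=[]
  root=20; inorder splits into left=[], right=[]
Reconstructed level-order: [10, 8, 29, 22, 20]


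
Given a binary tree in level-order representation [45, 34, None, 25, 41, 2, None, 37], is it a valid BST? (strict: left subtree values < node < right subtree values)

Level-order array: [45, 34, None, 25, 41, 2, None, 37]
Validate using subtree bounds (lo, hi): at each node, require lo < value < hi,
then recurse left with hi=value and right with lo=value.
Preorder trace (stopping at first violation):
  at node 45 with bounds (-inf, +inf): OK
  at node 34 with bounds (-inf, 45): OK
  at node 25 with bounds (-inf, 34): OK
  at node 2 with bounds (-inf, 25): OK
  at node 41 with bounds (34, 45): OK
  at node 37 with bounds (34, 41): OK
No violation found at any node.
Result: Valid BST


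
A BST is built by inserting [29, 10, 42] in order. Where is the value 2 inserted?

Starting tree (level order): [29, 10, 42]
Insertion path: 29 -> 10
Result: insert 2 as left child of 10
Final tree (level order): [29, 10, 42, 2]


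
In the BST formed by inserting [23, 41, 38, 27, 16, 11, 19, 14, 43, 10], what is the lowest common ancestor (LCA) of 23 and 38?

Tree insertion order: [23, 41, 38, 27, 16, 11, 19, 14, 43, 10]
Tree (level-order array): [23, 16, 41, 11, 19, 38, 43, 10, 14, None, None, 27]
In a BST, the LCA of p=23, q=38 is the first node v on the
root-to-leaf path with p <= v <= q (go left if both < v, right if both > v).
Walk from root:
  at 23: 23 <= 23 <= 38, this is the LCA
LCA = 23


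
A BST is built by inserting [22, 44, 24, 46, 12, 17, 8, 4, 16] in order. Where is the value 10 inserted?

Starting tree (level order): [22, 12, 44, 8, 17, 24, 46, 4, None, 16]
Insertion path: 22 -> 12 -> 8
Result: insert 10 as right child of 8
Final tree (level order): [22, 12, 44, 8, 17, 24, 46, 4, 10, 16]


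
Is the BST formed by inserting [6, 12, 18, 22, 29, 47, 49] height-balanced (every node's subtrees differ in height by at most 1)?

Tree (level-order array): [6, None, 12, None, 18, None, 22, None, 29, None, 47, None, 49]
Definition: a tree is height-balanced if, at every node, |h(left) - h(right)| <= 1 (empty subtree has height -1).
Bottom-up per-node check:
  node 49: h_left=-1, h_right=-1, diff=0 [OK], height=0
  node 47: h_left=-1, h_right=0, diff=1 [OK], height=1
  node 29: h_left=-1, h_right=1, diff=2 [FAIL (|-1-1|=2 > 1)], height=2
  node 22: h_left=-1, h_right=2, diff=3 [FAIL (|-1-2|=3 > 1)], height=3
  node 18: h_left=-1, h_right=3, diff=4 [FAIL (|-1-3|=4 > 1)], height=4
  node 12: h_left=-1, h_right=4, diff=5 [FAIL (|-1-4|=5 > 1)], height=5
  node 6: h_left=-1, h_right=5, diff=6 [FAIL (|-1-5|=6 > 1)], height=6
Node 29 violates the condition: |-1 - 1| = 2 > 1.
Result: Not balanced


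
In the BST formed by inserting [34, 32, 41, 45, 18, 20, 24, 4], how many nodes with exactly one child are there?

Tree built from: [34, 32, 41, 45, 18, 20, 24, 4]
Tree (level-order array): [34, 32, 41, 18, None, None, 45, 4, 20, None, None, None, None, None, 24]
Rule: These are nodes with exactly 1 non-null child.
Per-node child counts:
  node 34: 2 child(ren)
  node 32: 1 child(ren)
  node 18: 2 child(ren)
  node 4: 0 child(ren)
  node 20: 1 child(ren)
  node 24: 0 child(ren)
  node 41: 1 child(ren)
  node 45: 0 child(ren)
Matching nodes: [32, 20, 41]
Count of nodes with exactly one child: 3


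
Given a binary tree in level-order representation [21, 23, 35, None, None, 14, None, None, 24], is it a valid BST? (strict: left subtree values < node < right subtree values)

Level-order array: [21, 23, 35, None, None, 14, None, None, 24]
Validate using subtree bounds (lo, hi): at each node, require lo < value < hi,
then recurse left with hi=value and right with lo=value.
Preorder trace (stopping at first violation):
  at node 21 with bounds (-inf, +inf): OK
  at node 23 with bounds (-inf, 21): VIOLATION
Node 23 violates its bound: not (-inf < 23 < 21).
Result: Not a valid BST


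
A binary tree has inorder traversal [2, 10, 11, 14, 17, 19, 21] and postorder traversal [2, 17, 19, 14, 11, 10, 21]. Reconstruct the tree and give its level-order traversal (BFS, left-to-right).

Inorder:   [2, 10, 11, 14, 17, 19, 21]
Postorder: [2, 17, 19, 14, 11, 10, 21]
Algorithm: postorder visits root last, so walk postorder right-to-left;
each value is the root of the current inorder slice — split it at that
value, recurse on the right subtree first, then the left.
Recursive splits:
  root=21; inorder splits into left=[2, 10, 11, 14, 17, 19], right=[]
  root=10; inorder splits into left=[2], right=[11, 14, 17, 19]
  root=11; inorder splits into left=[], right=[14, 17, 19]
  root=14; inorder splits into left=[], right=[17, 19]
  root=19; inorder splits into left=[17], right=[]
  root=17; inorder splits into left=[], right=[]
  root=2; inorder splits into left=[], right=[]
Reconstructed level-order: [21, 10, 2, 11, 14, 19, 17]


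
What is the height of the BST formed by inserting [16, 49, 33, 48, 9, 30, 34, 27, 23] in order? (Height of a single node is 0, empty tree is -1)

Insertion order: [16, 49, 33, 48, 9, 30, 34, 27, 23]
Tree (level-order array): [16, 9, 49, None, None, 33, None, 30, 48, 27, None, 34, None, 23]
Compute height bottom-up (empty subtree = -1):
  height(9) = 1 + max(-1, -1) = 0
  height(23) = 1 + max(-1, -1) = 0
  height(27) = 1 + max(0, -1) = 1
  height(30) = 1 + max(1, -1) = 2
  height(34) = 1 + max(-1, -1) = 0
  height(48) = 1 + max(0, -1) = 1
  height(33) = 1 + max(2, 1) = 3
  height(49) = 1 + max(3, -1) = 4
  height(16) = 1 + max(0, 4) = 5
Height = 5


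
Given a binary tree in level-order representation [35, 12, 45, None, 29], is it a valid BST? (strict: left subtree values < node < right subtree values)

Level-order array: [35, 12, 45, None, 29]
Validate using subtree bounds (lo, hi): at each node, require lo < value < hi,
then recurse left with hi=value and right with lo=value.
Preorder trace (stopping at first violation):
  at node 35 with bounds (-inf, +inf): OK
  at node 12 with bounds (-inf, 35): OK
  at node 29 with bounds (12, 35): OK
  at node 45 with bounds (35, +inf): OK
No violation found at any node.
Result: Valid BST


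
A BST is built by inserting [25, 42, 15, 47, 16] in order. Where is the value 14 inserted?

Starting tree (level order): [25, 15, 42, None, 16, None, 47]
Insertion path: 25 -> 15
Result: insert 14 as left child of 15
Final tree (level order): [25, 15, 42, 14, 16, None, 47]


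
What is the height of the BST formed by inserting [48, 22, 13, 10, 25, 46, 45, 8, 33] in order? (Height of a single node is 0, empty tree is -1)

Insertion order: [48, 22, 13, 10, 25, 46, 45, 8, 33]
Tree (level-order array): [48, 22, None, 13, 25, 10, None, None, 46, 8, None, 45, None, None, None, 33]
Compute height bottom-up (empty subtree = -1):
  height(8) = 1 + max(-1, -1) = 0
  height(10) = 1 + max(0, -1) = 1
  height(13) = 1 + max(1, -1) = 2
  height(33) = 1 + max(-1, -1) = 0
  height(45) = 1 + max(0, -1) = 1
  height(46) = 1 + max(1, -1) = 2
  height(25) = 1 + max(-1, 2) = 3
  height(22) = 1 + max(2, 3) = 4
  height(48) = 1 + max(4, -1) = 5
Height = 5


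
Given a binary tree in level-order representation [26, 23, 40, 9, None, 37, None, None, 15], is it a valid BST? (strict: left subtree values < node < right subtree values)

Level-order array: [26, 23, 40, 9, None, 37, None, None, 15]
Validate using subtree bounds (lo, hi): at each node, require lo < value < hi,
then recurse left with hi=value and right with lo=value.
Preorder trace (stopping at first violation):
  at node 26 with bounds (-inf, +inf): OK
  at node 23 with bounds (-inf, 26): OK
  at node 9 with bounds (-inf, 23): OK
  at node 15 with bounds (9, 23): OK
  at node 40 with bounds (26, +inf): OK
  at node 37 with bounds (26, 40): OK
No violation found at any node.
Result: Valid BST


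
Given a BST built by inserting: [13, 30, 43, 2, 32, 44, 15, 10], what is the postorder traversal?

Tree insertion order: [13, 30, 43, 2, 32, 44, 15, 10]
Tree (level-order array): [13, 2, 30, None, 10, 15, 43, None, None, None, None, 32, 44]
Postorder traversal: [10, 2, 15, 32, 44, 43, 30, 13]


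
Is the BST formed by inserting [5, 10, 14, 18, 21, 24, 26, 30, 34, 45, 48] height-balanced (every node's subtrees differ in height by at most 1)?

Tree (level-order array): [5, None, 10, None, 14, None, 18, None, 21, None, 24, None, 26, None, 30, None, 34, None, 45, None, 48]
Definition: a tree is height-balanced if, at every node, |h(left) - h(right)| <= 1 (empty subtree has height -1).
Bottom-up per-node check:
  node 48: h_left=-1, h_right=-1, diff=0 [OK], height=0
  node 45: h_left=-1, h_right=0, diff=1 [OK], height=1
  node 34: h_left=-1, h_right=1, diff=2 [FAIL (|-1-1|=2 > 1)], height=2
  node 30: h_left=-1, h_right=2, diff=3 [FAIL (|-1-2|=3 > 1)], height=3
  node 26: h_left=-1, h_right=3, diff=4 [FAIL (|-1-3|=4 > 1)], height=4
  node 24: h_left=-1, h_right=4, diff=5 [FAIL (|-1-4|=5 > 1)], height=5
  node 21: h_left=-1, h_right=5, diff=6 [FAIL (|-1-5|=6 > 1)], height=6
  node 18: h_left=-1, h_right=6, diff=7 [FAIL (|-1-6|=7 > 1)], height=7
  node 14: h_left=-1, h_right=7, diff=8 [FAIL (|-1-7|=8 > 1)], height=8
  node 10: h_left=-1, h_right=8, diff=9 [FAIL (|-1-8|=9 > 1)], height=9
  node 5: h_left=-1, h_right=9, diff=10 [FAIL (|-1-9|=10 > 1)], height=10
Node 34 violates the condition: |-1 - 1| = 2 > 1.
Result: Not balanced


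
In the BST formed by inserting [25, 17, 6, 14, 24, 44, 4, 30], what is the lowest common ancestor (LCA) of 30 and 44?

Tree insertion order: [25, 17, 6, 14, 24, 44, 4, 30]
Tree (level-order array): [25, 17, 44, 6, 24, 30, None, 4, 14]
In a BST, the LCA of p=30, q=44 is the first node v on the
root-to-leaf path with p <= v <= q (go left if both < v, right if both > v).
Walk from root:
  at 25: both 30 and 44 > 25, go right
  at 44: 30 <= 44 <= 44, this is the LCA
LCA = 44


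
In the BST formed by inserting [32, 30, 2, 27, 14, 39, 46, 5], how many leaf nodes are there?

Tree built from: [32, 30, 2, 27, 14, 39, 46, 5]
Tree (level-order array): [32, 30, 39, 2, None, None, 46, None, 27, None, None, 14, None, 5]
Rule: A leaf has 0 children.
Per-node child counts:
  node 32: 2 child(ren)
  node 30: 1 child(ren)
  node 2: 1 child(ren)
  node 27: 1 child(ren)
  node 14: 1 child(ren)
  node 5: 0 child(ren)
  node 39: 1 child(ren)
  node 46: 0 child(ren)
Matching nodes: [5, 46]
Count of leaf nodes: 2


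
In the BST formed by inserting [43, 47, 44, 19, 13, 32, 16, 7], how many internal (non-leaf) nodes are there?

Tree built from: [43, 47, 44, 19, 13, 32, 16, 7]
Tree (level-order array): [43, 19, 47, 13, 32, 44, None, 7, 16]
Rule: An internal node has at least one child.
Per-node child counts:
  node 43: 2 child(ren)
  node 19: 2 child(ren)
  node 13: 2 child(ren)
  node 7: 0 child(ren)
  node 16: 0 child(ren)
  node 32: 0 child(ren)
  node 47: 1 child(ren)
  node 44: 0 child(ren)
Matching nodes: [43, 19, 13, 47]
Count of internal (non-leaf) nodes: 4


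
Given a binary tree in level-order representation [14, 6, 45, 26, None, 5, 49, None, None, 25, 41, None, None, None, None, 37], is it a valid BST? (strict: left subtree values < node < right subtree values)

Level-order array: [14, 6, 45, 26, None, 5, 49, None, None, 25, 41, None, None, None, None, 37]
Validate using subtree bounds (lo, hi): at each node, require lo < value < hi,
then recurse left with hi=value and right with lo=value.
Preorder trace (stopping at first violation):
  at node 14 with bounds (-inf, +inf): OK
  at node 6 with bounds (-inf, 14): OK
  at node 26 with bounds (-inf, 6): VIOLATION
Node 26 violates its bound: not (-inf < 26 < 6).
Result: Not a valid BST


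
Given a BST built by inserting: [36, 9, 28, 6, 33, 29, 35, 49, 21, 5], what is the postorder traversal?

Tree insertion order: [36, 9, 28, 6, 33, 29, 35, 49, 21, 5]
Tree (level-order array): [36, 9, 49, 6, 28, None, None, 5, None, 21, 33, None, None, None, None, 29, 35]
Postorder traversal: [5, 6, 21, 29, 35, 33, 28, 9, 49, 36]


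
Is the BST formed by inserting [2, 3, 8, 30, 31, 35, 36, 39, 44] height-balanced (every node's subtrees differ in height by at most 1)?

Tree (level-order array): [2, None, 3, None, 8, None, 30, None, 31, None, 35, None, 36, None, 39, None, 44]
Definition: a tree is height-balanced if, at every node, |h(left) - h(right)| <= 1 (empty subtree has height -1).
Bottom-up per-node check:
  node 44: h_left=-1, h_right=-1, diff=0 [OK], height=0
  node 39: h_left=-1, h_right=0, diff=1 [OK], height=1
  node 36: h_left=-1, h_right=1, diff=2 [FAIL (|-1-1|=2 > 1)], height=2
  node 35: h_left=-1, h_right=2, diff=3 [FAIL (|-1-2|=3 > 1)], height=3
  node 31: h_left=-1, h_right=3, diff=4 [FAIL (|-1-3|=4 > 1)], height=4
  node 30: h_left=-1, h_right=4, diff=5 [FAIL (|-1-4|=5 > 1)], height=5
  node 8: h_left=-1, h_right=5, diff=6 [FAIL (|-1-5|=6 > 1)], height=6
  node 3: h_left=-1, h_right=6, diff=7 [FAIL (|-1-6|=7 > 1)], height=7
  node 2: h_left=-1, h_right=7, diff=8 [FAIL (|-1-7|=8 > 1)], height=8
Node 36 violates the condition: |-1 - 1| = 2 > 1.
Result: Not balanced


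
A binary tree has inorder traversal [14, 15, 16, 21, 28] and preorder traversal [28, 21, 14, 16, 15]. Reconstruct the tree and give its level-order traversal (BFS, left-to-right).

Inorder:  [14, 15, 16, 21, 28]
Preorder: [28, 21, 14, 16, 15]
Algorithm: preorder visits root first, so consume preorder in order;
for each root, split the current inorder slice at that value into
left-subtree inorder and right-subtree inorder, then recurse.
Recursive splits:
  root=28; inorder splits into left=[14, 15, 16, 21], right=[]
  root=21; inorder splits into left=[14, 15, 16], right=[]
  root=14; inorder splits into left=[], right=[15, 16]
  root=16; inorder splits into left=[15], right=[]
  root=15; inorder splits into left=[], right=[]
Reconstructed level-order: [28, 21, 14, 16, 15]


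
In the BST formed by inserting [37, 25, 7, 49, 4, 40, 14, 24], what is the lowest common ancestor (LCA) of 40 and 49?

Tree insertion order: [37, 25, 7, 49, 4, 40, 14, 24]
Tree (level-order array): [37, 25, 49, 7, None, 40, None, 4, 14, None, None, None, None, None, 24]
In a BST, the LCA of p=40, q=49 is the first node v on the
root-to-leaf path with p <= v <= q (go left if both < v, right if both > v).
Walk from root:
  at 37: both 40 and 49 > 37, go right
  at 49: 40 <= 49 <= 49, this is the LCA
LCA = 49


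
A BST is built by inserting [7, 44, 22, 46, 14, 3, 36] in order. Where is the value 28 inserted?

Starting tree (level order): [7, 3, 44, None, None, 22, 46, 14, 36]
Insertion path: 7 -> 44 -> 22 -> 36
Result: insert 28 as left child of 36
Final tree (level order): [7, 3, 44, None, None, 22, 46, 14, 36, None, None, None, None, 28]


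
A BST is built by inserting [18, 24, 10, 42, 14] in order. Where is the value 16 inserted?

Starting tree (level order): [18, 10, 24, None, 14, None, 42]
Insertion path: 18 -> 10 -> 14
Result: insert 16 as right child of 14
Final tree (level order): [18, 10, 24, None, 14, None, 42, None, 16]


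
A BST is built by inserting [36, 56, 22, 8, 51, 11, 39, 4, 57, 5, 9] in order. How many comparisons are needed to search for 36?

Search path for 36: 36
Found: True
Comparisons: 1


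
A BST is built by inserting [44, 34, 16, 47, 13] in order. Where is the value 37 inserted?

Starting tree (level order): [44, 34, 47, 16, None, None, None, 13]
Insertion path: 44 -> 34
Result: insert 37 as right child of 34
Final tree (level order): [44, 34, 47, 16, 37, None, None, 13]


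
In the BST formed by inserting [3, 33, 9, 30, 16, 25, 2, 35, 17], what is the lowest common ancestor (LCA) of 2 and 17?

Tree insertion order: [3, 33, 9, 30, 16, 25, 2, 35, 17]
Tree (level-order array): [3, 2, 33, None, None, 9, 35, None, 30, None, None, 16, None, None, 25, 17]
In a BST, the LCA of p=2, q=17 is the first node v on the
root-to-leaf path with p <= v <= q (go left if both < v, right if both > v).
Walk from root:
  at 3: 2 <= 3 <= 17, this is the LCA
LCA = 3


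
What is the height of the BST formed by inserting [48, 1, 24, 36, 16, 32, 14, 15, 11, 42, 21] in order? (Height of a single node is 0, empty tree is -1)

Insertion order: [48, 1, 24, 36, 16, 32, 14, 15, 11, 42, 21]
Tree (level-order array): [48, 1, None, None, 24, 16, 36, 14, 21, 32, 42, 11, 15]
Compute height bottom-up (empty subtree = -1):
  height(11) = 1 + max(-1, -1) = 0
  height(15) = 1 + max(-1, -1) = 0
  height(14) = 1 + max(0, 0) = 1
  height(21) = 1 + max(-1, -1) = 0
  height(16) = 1 + max(1, 0) = 2
  height(32) = 1 + max(-1, -1) = 0
  height(42) = 1 + max(-1, -1) = 0
  height(36) = 1 + max(0, 0) = 1
  height(24) = 1 + max(2, 1) = 3
  height(1) = 1 + max(-1, 3) = 4
  height(48) = 1 + max(4, -1) = 5
Height = 5


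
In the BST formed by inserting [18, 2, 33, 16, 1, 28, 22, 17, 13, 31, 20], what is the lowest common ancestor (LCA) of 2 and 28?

Tree insertion order: [18, 2, 33, 16, 1, 28, 22, 17, 13, 31, 20]
Tree (level-order array): [18, 2, 33, 1, 16, 28, None, None, None, 13, 17, 22, 31, None, None, None, None, 20]
In a BST, the LCA of p=2, q=28 is the first node v on the
root-to-leaf path with p <= v <= q (go left if both < v, right if both > v).
Walk from root:
  at 18: 2 <= 18 <= 28, this is the LCA
LCA = 18


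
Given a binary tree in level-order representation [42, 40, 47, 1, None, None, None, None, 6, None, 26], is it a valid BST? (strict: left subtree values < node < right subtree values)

Level-order array: [42, 40, 47, 1, None, None, None, None, 6, None, 26]
Validate using subtree bounds (lo, hi): at each node, require lo < value < hi,
then recurse left with hi=value and right with lo=value.
Preorder trace (stopping at first violation):
  at node 42 with bounds (-inf, +inf): OK
  at node 40 with bounds (-inf, 42): OK
  at node 1 with bounds (-inf, 40): OK
  at node 6 with bounds (1, 40): OK
  at node 26 with bounds (6, 40): OK
  at node 47 with bounds (42, +inf): OK
No violation found at any node.
Result: Valid BST


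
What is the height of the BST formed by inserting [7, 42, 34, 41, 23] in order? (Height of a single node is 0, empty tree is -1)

Insertion order: [7, 42, 34, 41, 23]
Tree (level-order array): [7, None, 42, 34, None, 23, 41]
Compute height bottom-up (empty subtree = -1):
  height(23) = 1 + max(-1, -1) = 0
  height(41) = 1 + max(-1, -1) = 0
  height(34) = 1 + max(0, 0) = 1
  height(42) = 1 + max(1, -1) = 2
  height(7) = 1 + max(-1, 2) = 3
Height = 3


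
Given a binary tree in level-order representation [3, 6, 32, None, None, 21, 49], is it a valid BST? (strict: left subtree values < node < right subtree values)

Level-order array: [3, 6, 32, None, None, 21, 49]
Validate using subtree bounds (lo, hi): at each node, require lo < value < hi,
then recurse left with hi=value and right with lo=value.
Preorder trace (stopping at first violation):
  at node 3 with bounds (-inf, +inf): OK
  at node 6 with bounds (-inf, 3): VIOLATION
Node 6 violates its bound: not (-inf < 6 < 3).
Result: Not a valid BST


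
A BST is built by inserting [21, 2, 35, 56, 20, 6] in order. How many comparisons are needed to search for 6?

Search path for 6: 21 -> 2 -> 20 -> 6
Found: True
Comparisons: 4


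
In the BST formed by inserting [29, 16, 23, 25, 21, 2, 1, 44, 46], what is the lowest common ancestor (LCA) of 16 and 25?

Tree insertion order: [29, 16, 23, 25, 21, 2, 1, 44, 46]
Tree (level-order array): [29, 16, 44, 2, 23, None, 46, 1, None, 21, 25]
In a BST, the LCA of p=16, q=25 is the first node v on the
root-to-leaf path with p <= v <= q (go left if both < v, right if both > v).
Walk from root:
  at 29: both 16 and 25 < 29, go left
  at 16: 16 <= 16 <= 25, this is the LCA
LCA = 16


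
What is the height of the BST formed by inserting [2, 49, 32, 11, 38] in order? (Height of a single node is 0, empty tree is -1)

Insertion order: [2, 49, 32, 11, 38]
Tree (level-order array): [2, None, 49, 32, None, 11, 38]
Compute height bottom-up (empty subtree = -1):
  height(11) = 1 + max(-1, -1) = 0
  height(38) = 1 + max(-1, -1) = 0
  height(32) = 1 + max(0, 0) = 1
  height(49) = 1 + max(1, -1) = 2
  height(2) = 1 + max(-1, 2) = 3
Height = 3


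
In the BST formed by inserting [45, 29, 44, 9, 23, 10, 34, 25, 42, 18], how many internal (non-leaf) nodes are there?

Tree built from: [45, 29, 44, 9, 23, 10, 34, 25, 42, 18]
Tree (level-order array): [45, 29, None, 9, 44, None, 23, 34, None, 10, 25, None, 42, None, 18]
Rule: An internal node has at least one child.
Per-node child counts:
  node 45: 1 child(ren)
  node 29: 2 child(ren)
  node 9: 1 child(ren)
  node 23: 2 child(ren)
  node 10: 1 child(ren)
  node 18: 0 child(ren)
  node 25: 0 child(ren)
  node 44: 1 child(ren)
  node 34: 1 child(ren)
  node 42: 0 child(ren)
Matching nodes: [45, 29, 9, 23, 10, 44, 34]
Count of internal (non-leaf) nodes: 7


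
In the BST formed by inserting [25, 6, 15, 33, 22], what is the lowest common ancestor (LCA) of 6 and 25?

Tree insertion order: [25, 6, 15, 33, 22]
Tree (level-order array): [25, 6, 33, None, 15, None, None, None, 22]
In a BST, the LCA of p=6, q=25 is the first node v on the
root-to-leaf path with p <= v <= q (go left if both < v, right if both > v).
Walk from root:
  at 25: 6 <= 25 <= 25, this is the LCA
LCA = 25


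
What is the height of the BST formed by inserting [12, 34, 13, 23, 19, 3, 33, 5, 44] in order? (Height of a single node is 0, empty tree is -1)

Insertion order: [12, 34, 13, 23, 19, 3, 33, 5, 44]
Tree (level-order array): [12, 3, 34, None, 5, 13, 44, None, None, None, 23, None, None, 19, 33]
Compute height bottom-up (empty subtree = -1):
  height(5) = 1 + max(-1, -1) = 0
  height(3) = 1 + max(-1, 0) = 1
  height(19) = 1 + max(-1, -1) = 0
  height(33) = 1 + max(-1, -1) = 0
  height(23) = 1 + max(0, 0) = 1
  height(13) = 1 + max(-1, 1) = 2
  height(44) = 1 + max(-1, -1) = 0
  height(34) = 1 + max(2, 0) = 3
  height(12) = 1 + max(1, 3) = 4
Height = 4


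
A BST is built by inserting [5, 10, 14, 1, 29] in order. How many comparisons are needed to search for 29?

Search path for 29: 5 -> 10 -> 14 -> 29
Found: True
Comparisons: 4


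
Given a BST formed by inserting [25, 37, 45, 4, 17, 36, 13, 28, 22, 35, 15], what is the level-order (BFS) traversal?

Tree insertion order: [25, 37, 45, 4, 17, 36, 13, 28, 22, 35, 15]
Tree (level-order array): [25, 4, 37, None, 17, 36, 45, 13, 22, 28, None, None, None, None, 15, None, None, None, 35]
BFS from the root, enqueuing left then right child of each popped node:
  queue [25] -> pop 25, enqueue [4, 37], visited so far: [25]
  queue [4, 37] -> pop 4, enqueue [17], visited so far: [25, 4]
  queue [37, 17] -> pop 37, enqueue [36, 45], visited so far: [25, 4, 37]
  queue [17, 36, 45] -> pop 17, enqueue [13, 22], visited so far: [25, 4, 37, 17]
  queue [36, 45, 13, 22] -> pop 36, enqueue [28], visited so far: [25, 4, 37, 17, 36]
  queue [45, 13, 22, 28] -> pop 45, enqueue [none], visited so far: [25, 4, 37, 17, 36, 45]
  queue [13, 22, 28] -> pop 13, enqueue [15], visited so far: [25, 4, 37, 17, 36, 45, 13]
  queue [22, 28, 15] -> pop 22, enqueue [none], visited so far: [25, 4, 37, 17, 36, 45, 13, 22]
  queue [28, 15] -> pop 28, enqueue [35], visited so far: [25, 4, 37, 17, 36, 45, 13, 22, 28]
  queue [15, 35] -> pop 15, enqueue [none], visited so far: [25, 4, 37, 17, 36, 45, 13, 22, 28, 15]
  queue [35] -> pop 35, enqueue [none], visited so far: [25, 4, 37, 17, 36, 45, 13, 22, 28, 15, 35]
Result: [25, 4, 37, 17, 36, 45, 13, 22, 28, 15, 35]
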